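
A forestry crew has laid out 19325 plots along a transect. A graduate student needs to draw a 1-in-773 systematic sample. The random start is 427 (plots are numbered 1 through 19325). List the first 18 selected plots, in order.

plot 1: 427
plot 2: 427 + 773 = 1200
plot 3: 1200 + 773 = 1973
plot 4: 1973 + 773 = 2746
plot 5: 2746 + 773 = 3519
plot 6: 3519 + 773 = 4292
plot 7: 4292 + 773 = 5065
plot 8: 5065 + 773 = 5838
plot 9: 5838 + 773 = 6611
plot 10: 6611 + 773 = 7384
plot 11: 7384 + 773 = 8157
plot 12: 8157 + 773 = 8930
plot 13: 8930 + 773 = 9703
plot 14: 9703 + 773 = 10476
plot 15: 10476 + 773 = 11249
plot 16: 11249 + 773 = 12022
plot 17: 12022 + 773 = 12795
plot 18: 12795 + 773 = 13568

427, 1200, 1973, 2746, 3519, 4292, 5065, 5838, 6611, 7384, 8157, 8930, 9703, 10476, 11249, 12022, 12795, 13568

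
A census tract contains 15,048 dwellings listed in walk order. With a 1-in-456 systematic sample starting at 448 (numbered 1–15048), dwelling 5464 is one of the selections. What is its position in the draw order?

k = 456
position = (5464 − 448)/456 + 1 = 5016/456 + 1 = 11 + 1 = 12

12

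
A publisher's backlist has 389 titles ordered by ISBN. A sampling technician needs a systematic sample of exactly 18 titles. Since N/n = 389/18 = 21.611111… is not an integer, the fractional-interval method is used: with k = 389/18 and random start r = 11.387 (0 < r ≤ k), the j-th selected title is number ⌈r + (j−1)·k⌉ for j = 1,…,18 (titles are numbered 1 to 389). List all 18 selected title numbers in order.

12, 33, 55, 77, 98, 120, 142, 163, 185, 206, 228, 250, 271, 293, 314, 336, 358, 379

j=1: r + 0k = 11.387 → ⌈·⌉ = 12
j=2: r + 1k = 32.998111… → ⌈·⌉ = 33
j=3: r + 2k = 54.609222… → ⌈·⌉ = 55
j=4: r + 3k = 76.220333… → ⌈·⌉ = 77
j=5: r + 4k = 97.831444… → ⌈·⌉ = 98
j=6: r + 5k = 119.442555… → ⌈·⌉ = 120
j=7: r + 6k = 141.053666… → ⌈·⌉ = 142
j=8: r + 7k = 162.664777… → ⌈·⌉ = 163
j=9: r + 8k = 184.275888… → ⌈·⌉ = 185
j=10: r + 9k = 205.887 → ⌈·⌉ = 206
j=11: r + 10k = 227.498111… → ⌈·⌉ = 228
j=12: r + 11k = 249.109222… → ⌈·⌉ = 250
j=13: r + 12k = 270.720333… → ⌈·⌉ = 271
j=14: r + 13k = 292.331444… → ⌈·⌉ = 293
j=15: r + 14k = 313.942555… → ⌈·⌉ = 314
j=16: r + 15k = 335.553666… → ⌈·⌉ = 336
j=17: r + 16k = 357.164777… → ⌈·⌉ = 358
j=18: r + 17k = 378.775888… → ⌈·⌉ = 379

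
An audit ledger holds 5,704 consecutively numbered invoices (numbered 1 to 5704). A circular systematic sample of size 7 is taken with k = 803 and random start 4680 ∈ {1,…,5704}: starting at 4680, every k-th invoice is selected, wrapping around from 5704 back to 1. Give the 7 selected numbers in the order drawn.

Selection 1: 4680
Selection 2: 4680 + 803 = 5483
Selection 3: 5483 + 803 = 6286 → 6286 − 5704 = 582
Selection 4: 582 + 803 = 1385
Selection 5: 1385 + 803 = 2188
Selection 6: 2188 + 803 = 2991
Selection 7: 2991 + 803 = 3794

4680, 5483, 582, 1385, 2188, 2991, 3794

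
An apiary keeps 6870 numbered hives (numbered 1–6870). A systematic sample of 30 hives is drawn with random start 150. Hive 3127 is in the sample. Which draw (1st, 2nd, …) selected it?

14

k = 6870/30 = 229
position = (3127 − 150)/229 + 1 = 2977/229 + 1 = 13 + 1 = 14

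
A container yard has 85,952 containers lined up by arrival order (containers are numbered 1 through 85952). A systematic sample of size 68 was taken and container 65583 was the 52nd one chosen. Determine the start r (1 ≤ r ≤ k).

1119

k = 85952/68 = 1264
r = 65583 − (52−1)×1264 = 65583 − 64464 = 1119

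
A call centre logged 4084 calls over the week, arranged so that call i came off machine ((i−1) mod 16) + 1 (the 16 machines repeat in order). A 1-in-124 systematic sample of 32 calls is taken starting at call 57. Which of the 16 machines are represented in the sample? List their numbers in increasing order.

1, 5, 9, 13

Consecutive selections differ by k = 124, so their machine numbers differ by 124 mod 16 = 12.
gcd(124, 16) = 4, so the sample visits 16/4 = 4 distinct residues mod 16.
Start 57 is machine 9; the machines hit are 1, 5, 9, 13.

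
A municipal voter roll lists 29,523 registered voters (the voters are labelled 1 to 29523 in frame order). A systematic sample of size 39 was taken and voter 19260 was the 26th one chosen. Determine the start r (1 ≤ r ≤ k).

k = 29523/39 = 757
r = 19260 − (26−1)×757 = 19260 − 18925 = 335

335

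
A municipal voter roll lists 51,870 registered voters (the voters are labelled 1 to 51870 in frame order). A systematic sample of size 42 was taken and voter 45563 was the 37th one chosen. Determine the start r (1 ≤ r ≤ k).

1103

k = 51870/42 = 1235
r = 45563 − (37−1)×1235 = 45563 − 44460 = 1103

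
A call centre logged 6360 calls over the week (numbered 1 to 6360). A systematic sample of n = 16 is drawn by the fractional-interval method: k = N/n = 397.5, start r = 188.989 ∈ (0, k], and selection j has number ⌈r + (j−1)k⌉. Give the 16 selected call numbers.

189, 587, 984, 1382, 1779, 2177, 2574, 2972, 3369, 3767, 4164, 4562, 4959, 5357, 5754, 6152

j=1: r + 0k = 188.989 → ⌈·⌉ = 189
j=2: r + 1k = 586.489 → ⌈·⌉ = 587
j=3: r + 2k = 983.989 → ⌈·⌉ = 984
j=4: r + 3k = 1381.489 → ⌈·⌉ = 1382
j=5: r + 4k = 1778.989 → ⌈·⌉ = 1779
j=6: r + 5k = 2176.489 → ⌈·⌉ = 2177
j=7: r + 6k = 2573.989 → ⌈·⌉ = 2574
j=8: r + 7k = 2971.489 → ⌈·⌉ = 2972
j=9: r + 8k = 3368.989 → ⌈·⌉ = 3369
j=10: r + 9k = 3766.489 → ⌈·⌉ = 3767
j=11: r + 10k = 4163.989 → ⌈·⌉ = 4164
j=12: r + 11k = 4561.489 → ⌈·⌉ = 4562
j=13: r + 12k = 4958.989 → ⌈·⌉ = 4959
j=14: r + 13k = 5356.489 → ⌈·⌉ = 5357
j=15: r + 14k = 5753.989 → ⌈·⌉ = 5754
j=16: r + 15k = 6151.489 → ⌈·⌉ = 6152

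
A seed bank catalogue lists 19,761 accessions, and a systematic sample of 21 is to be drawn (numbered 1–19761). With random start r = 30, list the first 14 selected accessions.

30, 971, 1912, 2853, 3794, 4735, 5676, 6617, 7558, 8499, 9440, 10381, 11322, 12263

k = N/n = 19761/21 = 941
accession 1: 30
accession 2: 30 + 941 = 971
accession 3: 971 + 941 = 1912
accession 4: 1912 + 941 = 2853
accession 5: 2853 + 941 = 3794
accession 6: 3794 + 941 = 4735
accession 7: 4735 + 941 = 5676
accession 8: 5676 + 941 = 6617
accession 9: 6617 + 941 = 7558
accession 10: 7558 + 941 = 8499
accession 11: 8499 + 941 = 9440
accession 12: 9440 + 941 = 10381
accession 13: 10381 + 941 = 11322
accession 14: 11322 + 941 = 12263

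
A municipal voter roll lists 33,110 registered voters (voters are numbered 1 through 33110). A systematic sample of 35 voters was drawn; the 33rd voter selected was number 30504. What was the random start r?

k = 33110/35 = 946
r = 30504 − (33−1)×946 = 30504 − 30272 = 232

232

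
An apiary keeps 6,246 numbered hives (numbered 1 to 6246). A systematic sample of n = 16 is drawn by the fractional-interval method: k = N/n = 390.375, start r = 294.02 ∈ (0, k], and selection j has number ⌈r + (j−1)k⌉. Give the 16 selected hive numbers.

j=1: r + 0k = 294.02 → ⌈·⌉ = 295
j=2: r + 1k = 684.395 → ⌈·⌉ = 685
j=3: r + 2k = 1074.77 → ⌈·⌉ = 1075
j=4: r + 3k = 1465.145 → ⌈·⌉ = 1466
j=5: r + 4k = 1855.52 → ⌈·⌉ = 1856
j=6: r + 5k = 2245.895 → ⌈·⌉ = 2246
j=7: r + 6k = 2636.27 → ⌈·⌉ = 2637
j=8: r + 7k = 3026.645 → ⌈·⌉ = 3027
j=9: r + 8k = 3417.02 → ⌈·⌉ = 3418
j=10: r + 9k = 3807.395 → ⌈·⌉ = 3808
j=11: r + 10k = 4197.77 → ⌈·⌉ = 4198
j=12: r + 11k = 4588.145 → ⌈·⌉ = 4589
j=13: r + 12k = 4978.52 → ⌈·⌉ = 4979
j=14: r + 13k = 5368.895 → ⌈·⌉ = 5369
j=15: r + 14k = 5759.27 → ⌈·⌉ = 5760
j=16: r + 15k = 6149.645 → ⌈·⌉ = 6150

295, 685, 1075, 1466, 1856, 2246, 2637, 3027, 3418, 3808, 4198, 4589, 4979, 5369, 5760, 6150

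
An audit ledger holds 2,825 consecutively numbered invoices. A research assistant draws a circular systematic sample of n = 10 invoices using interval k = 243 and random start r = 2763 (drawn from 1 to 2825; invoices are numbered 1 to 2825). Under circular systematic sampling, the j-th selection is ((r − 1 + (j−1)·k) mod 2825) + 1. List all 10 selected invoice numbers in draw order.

2763, 181, 424, 667, 910, 1153, 1396, 1639, 1882, 2125

Selection 1: 2763
Selection 2: 2763 + 243 = 3006 → 3006 − 2825 = 181
Selection 3: 181 + 243 = 424
Selection 4: 424 + 243 = 667
Selection 5: 667 + 243 = 910
Selection 6: 910 + 243 = 1153
Selection 7: 1153 + 243 = 1396
Selection 8: 1396 + 243 = 1639
Selection 9: 1639 + 243 = 1882
Selection 10: 1882 + 243 = 2125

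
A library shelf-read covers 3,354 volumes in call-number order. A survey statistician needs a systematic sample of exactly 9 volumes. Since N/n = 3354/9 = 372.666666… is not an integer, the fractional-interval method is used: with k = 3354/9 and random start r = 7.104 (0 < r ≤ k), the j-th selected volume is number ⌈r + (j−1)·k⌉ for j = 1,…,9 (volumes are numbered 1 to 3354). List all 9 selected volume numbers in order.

8, 380, 753, 1126, 1498, 1871, 2244, 2616, 2989

j=1: r + 0k = 7.104 → ⌈·⌉ = 8
j=2: r + 1k = 379.770666… → ⌈·⌉ = 380
j=3: r + 2k = 752.437333… → ⌈·⌉ = 753
j=4: r + 3k = 1125.104 → ⌈·⌉ = 1126
j=5: r + 4k = 1497.770666… → ⌈·⌉ = 1498
j=6: r + 5k = 1870.437333… → ⌈·⌉ = 1871
j=7: r + 6k = 2243.104 → ⌈·⌉ = 2244
j=8: r + 7k = 2615.770666… → ⌈·⌉ = 2616
j=9: r + 8k = 2988.437333… → ⌈·⌉ = 2989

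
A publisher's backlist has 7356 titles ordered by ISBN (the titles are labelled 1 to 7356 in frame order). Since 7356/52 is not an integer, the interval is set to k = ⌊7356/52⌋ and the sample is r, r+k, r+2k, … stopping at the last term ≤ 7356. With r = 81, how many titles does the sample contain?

52

k = ⌊7356/52⌋ = 141
Achieved size = ⌊(7356 − 81)/141⌋ + 1 = ⌊7275/141⌋ + 1 = 51 + 1 = 52
(last selection: 81 + 51×141 = 7272 ≤ 7356; next would be 7413 > 7356)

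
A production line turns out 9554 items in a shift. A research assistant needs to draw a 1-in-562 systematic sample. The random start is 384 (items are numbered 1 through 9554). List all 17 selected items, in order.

384, 946, 1508, 2070, 2632, 3194, 3756, 4318, 4880, 5442, 6004, 6566, 7128, 7690, 8252, 8814, 9376

item 1: 384
item 2: 384 + 562 = 946
item 3: 946 + 562 = 1508
item 4: 1508 + 562 = 2070
item 5: 2070 + 562 = 2632
item 6: 2632 + 562 = 3194
item 7: 3194 + 562 = 3756
item 8: 3756 + 562 = 4318
item 9: 4318 + 562 = 4880
item 10: 4880 + 562 = 5442
item 11: 5442 + 562 = 6004
item 12: 6004 + 562 = 6566
item 13: 6566 + 562 = 7128
item 14: 7128 + 562 = 7690
item 15: 7690 + 562 = 8252
item 16: 8252 + 562 = 8814
item 17: 8814 + 562 = 9376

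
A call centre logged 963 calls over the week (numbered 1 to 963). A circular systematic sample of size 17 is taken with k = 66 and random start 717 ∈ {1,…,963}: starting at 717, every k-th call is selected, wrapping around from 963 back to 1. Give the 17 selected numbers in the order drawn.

Selection 1: 717
Selection 2: 717 + 66 = 783
Selection 3: 783 + 66 = 849
Selection 4: 849 + 66 = 915
Selection 5: 915 + 66 = 981 → 981 − 963 = 18
Selection 6: 18 + 66 = 84
Selection 7: 84 + 66 = 150
Selection 8: 150 + 66 = 216
Selection 9: 216 + 66 = 282
Selection 10: 282 + 66 = 348
Selection 11: 348 + 66 = 414
Selection 12: 414 + 66 = 480
Selection 13: 480 + 66 = 546
Selection 14: 546 + 66 = 612
Selection 15: 612 + 66 = 678
Selection 16: 678 + 66 = 744
Selection 17: 744 + 66 = 810

717, 783, 849, 915, 18, 84, 150, 216, 282, 348, 414, 480, 546, 612, 678, 744, 810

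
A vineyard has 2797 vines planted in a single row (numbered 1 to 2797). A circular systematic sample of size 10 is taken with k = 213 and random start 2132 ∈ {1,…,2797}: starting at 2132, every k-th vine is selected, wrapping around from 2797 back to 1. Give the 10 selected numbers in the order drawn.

2132, 2345, 2558, 2771, 187, 400, 613, 826, 1039, 1252

Selection 1: 2132
Selection 2: 2132 + 213 = 2345
Selection 3: 2345 + 213 = 2558
Selection 4: 2558 + 213 = 2771
Selection 5: 2771 + 213 = 2984 → 2984 − 2797 = 187
Selection 6: 187 + 213 = 400
Selection 7: 400 + 213 = 613
Selection 8: 613 + 213 = 826
Selection 9: 826 + 213 = 1039
Selection 10: 1039 + 213 = 1252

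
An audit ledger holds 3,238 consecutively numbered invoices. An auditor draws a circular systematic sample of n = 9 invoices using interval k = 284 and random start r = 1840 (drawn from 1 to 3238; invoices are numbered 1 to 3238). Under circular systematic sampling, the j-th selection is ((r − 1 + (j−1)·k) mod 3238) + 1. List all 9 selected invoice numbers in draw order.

Selection 1: 1840
Selection 2: 1840 + 284 = 2124
Selection 3: 2124 + 284 = 2408
Selection 4: 2408 + 284 = 2692
Selection 5: 2692 + 284 = 2976
Selection 6: 2976 + 284 = 3260 → 3260 − 3238 = 22
Selection 7: 22 + 284 = 306
Selection 8: 306 + 284 = 590
Selection 9: 590 + 284 = 874

1840, 2124, 2408, 2692, 2976, 22, 306, 590, 874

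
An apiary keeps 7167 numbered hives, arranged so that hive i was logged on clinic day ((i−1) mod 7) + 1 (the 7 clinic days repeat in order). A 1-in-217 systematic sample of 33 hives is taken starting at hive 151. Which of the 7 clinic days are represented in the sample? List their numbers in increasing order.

4

Consecutive selections differ by k = 217, so their clinic day numbers differ by 217 mod 7 = 0.
gcd(217, 7) = 7, so the sample visits 7/7 = 1 distinct residues mod 7.
Start 151 is clinic day 4; the clinic days hit are 4.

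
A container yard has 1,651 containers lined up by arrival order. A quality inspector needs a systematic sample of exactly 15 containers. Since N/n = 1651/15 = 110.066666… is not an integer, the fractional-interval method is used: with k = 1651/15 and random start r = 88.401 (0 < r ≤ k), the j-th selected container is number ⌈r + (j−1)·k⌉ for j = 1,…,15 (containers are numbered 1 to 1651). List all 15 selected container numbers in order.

j=1: r + 0k = 88.401 → ⌈·⌉ = 89
j=2: r + 1k = 198.467666… → ⌈·⌉ = 199
j=3: r + 2k = 308.534333… → ⌈·⌉ = 309
j=4: r + 3k = 418.601 → ⌈·⌉ = 419
j=5: r + 4k = 528.667666… → ⌈·⌉ = 529
j=6: r + 5k = 638.734333… → ⌈·⌉ = 639
j=7: r + 6k = 748.801 → ⌈·⌉ = 749
j=8: r + 7k = 858.867666… → ⌈·⌉ = 859
j=9: r + 8k = 968.934333… → ⌈·⌉ = 969
j=10: r + 9k = 1079.001 → ⌈·⌉ = 1080
j=11: r + 10k = 1189.067666… → ⌈·⌉ = 1190
j=12: r + 11k = 1299.134333… → ⌈·⌉ = 1300
j=13: r + 12k = 1409.201 → ⌈·⌉ = 1410
j=14: r + 13k = 1519.267666… → ⌈·⌉ = 1520
j=15: r + 14k = 1629.334333… → ⌈·⌉ = 1630

89, 199, 309, 419, 529, 639, 749, 859, 969, 1080, 1190, 1300, 1410, 1520, 1630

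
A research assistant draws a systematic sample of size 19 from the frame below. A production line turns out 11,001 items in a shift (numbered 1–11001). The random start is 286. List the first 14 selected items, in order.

286, 865, 1444, 2023, 2602, 3181, 3760, 4339, 4918, 5497, 6076, 6655, 7234, 7813

k = N/n = 11001/19 = 579
item 1: 286
item 2: 286 + 579 = 865
item 3: 865 + 579 = 1444
item 4: 1444 + 579 = 2023
item 5: 2023 + 579 = 2602
item 6: 2602 + 579 = 3181
item 7: 3181 + 579 = 3760
item 8: 3760 + 579 = 4339
item 9: 4339 + 579 = 4918
item 10: 4918 + 579 = 5497
item 11: 5497 + 579 = 6076
item 12: 6076 + 579 = 6655
item 13: 6655 + 579 = 7234
item 14: 7234 + 579 = 7813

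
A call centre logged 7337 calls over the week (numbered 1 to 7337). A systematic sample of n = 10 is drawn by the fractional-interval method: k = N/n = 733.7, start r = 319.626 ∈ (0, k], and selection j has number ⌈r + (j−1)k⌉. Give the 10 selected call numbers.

320, 1054, 1788, 2521, 3255, 3989, 4722, 5456, 6190, 6923

j=1: r + 0k = 319.626 → ⌈·⌉ = 320
j=2: r + 1k = 1053.326 → ⌈·⌉ = 1054
j=3: r + 2k = 1787.026 → ⌈·⌉ = 1788
j=4: r + 3k = 2520.726 → ⌈·⌉ = 2521
j=5: r + 4k = 3254.426 → ⌈·⌉ = 3255
j=6: r + 5k = 3988.126 → ⌈·⌉ = 3989
j=7: r + 6k = 4721.826 → ⌈·⌉ = 4722
j=8: r + 7k = 5455.526 → ⌈·⌉ = 5456
j=9: r + 8k = 6189.226 → ⌈·⌉ = 6190
j=10: r + 9k = 6922.926 → ⌈·⌉ = 6923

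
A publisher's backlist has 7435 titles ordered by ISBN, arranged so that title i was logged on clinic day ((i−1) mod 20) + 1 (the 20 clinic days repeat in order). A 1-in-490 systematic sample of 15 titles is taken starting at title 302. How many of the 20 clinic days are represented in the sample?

Consecutive selections differ by k = 490, so their clinic day numbers differ by 490 mod 20 = 10.
gcd(490, 20) = 10, so the sample visits 20/10 = 2 distinct residues mod 20.
Start 302 is clinic day 2; the clinic days hit are 2, 12.

2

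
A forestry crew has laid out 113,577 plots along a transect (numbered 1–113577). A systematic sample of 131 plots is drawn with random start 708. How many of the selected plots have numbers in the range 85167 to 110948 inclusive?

k = 113577/131 = 867
First selection ≥ 85167: 708 + ⌈(85167−708)/867⌉·867 = 708 + 98×867 = 85674
Last selection ≤ 110948: 708 + ⌊(110948−708)/867⌋·867 = 708 + 127×867 = 110817
Count = 127 − 98 + 1 = 30

30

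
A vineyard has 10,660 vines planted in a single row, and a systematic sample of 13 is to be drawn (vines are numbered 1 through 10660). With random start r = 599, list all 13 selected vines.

k = N/n = 10660/13 = 820
vine 1: 599
vine 2: 599 + 820 = 1419
vine 3: 1419 + 820 = 2239
vine 4: 2239 + 820 = 3059
vine 5: 3059 + 820 = 3879
vine 6: 3879 + 820 = 4699
vine 7: 4699 + 820 = 5519
vine 8: 5519 + 820 = 6339
vine 9: 6339 + 820 = 7159
vine 10: 7159 + 820 = 7979
vine 11: 7979 + 820 = 8799
vine 12: 8799 + 820 = 9619
vine 13: 9619 + 820 = 10439

599, 1419, 2239, 3059, 3879, 4699, 5519, 6339, 7159, 7979, 8799, 9619, 10439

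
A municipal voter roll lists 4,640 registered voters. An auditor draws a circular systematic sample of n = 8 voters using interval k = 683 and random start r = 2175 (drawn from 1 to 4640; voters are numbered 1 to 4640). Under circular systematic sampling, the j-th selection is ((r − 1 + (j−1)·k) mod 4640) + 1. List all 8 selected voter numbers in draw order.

2175, 2858, 3541, 4224, 267, 950, 1633, 2316

Selection 1: 2175
Selection 2: 2175 + 683 = 2858
Selection 3: 2858 + 683 = 3541
Selection 4: 3541 + 683 = 4224
Selection 5: 4224 + 683 = 4907 → 4907 − 4640 = 267
Selection 6: 267 + 683 = 950
Selection 7: 950 + 683 = 1633
Selection 8: 1633 + 683 = 2316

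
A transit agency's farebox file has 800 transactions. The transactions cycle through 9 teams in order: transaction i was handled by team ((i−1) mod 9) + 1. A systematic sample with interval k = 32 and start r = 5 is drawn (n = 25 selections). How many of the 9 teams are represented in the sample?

9

Consecutive selections differ by k = 32, so their team numbers differ by 32 mod 9 = 5.
gcd(32, 9) = 1, so the sample visits 9/1 = 9 distinct residues mod 9.
Start 5 is team 5; the teams hit are 1, 2, 3, 4, 5, 6, 7, 8, 9.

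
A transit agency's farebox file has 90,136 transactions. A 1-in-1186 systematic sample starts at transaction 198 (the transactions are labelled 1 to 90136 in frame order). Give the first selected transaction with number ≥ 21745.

22732

k = 1186
Steps past start: ⌈(21745 − 198)/1186⌉ = ⌈21547/1186⌉ = 19
Selected transaction: 198 + 19×1186 = 22732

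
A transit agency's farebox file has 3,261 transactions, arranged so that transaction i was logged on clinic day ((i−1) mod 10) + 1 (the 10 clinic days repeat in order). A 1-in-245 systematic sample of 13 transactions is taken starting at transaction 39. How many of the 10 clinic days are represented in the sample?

Consecutive selections differ by k = 245, so their clinic day numbers differ by 245 mod 10 = 5.
gcd(245, 10) = 5, so the sample visits 10/5 = 2 distinct residues mod 10.
Start 39 is clinic day 9; the clinic days hit are 4, 9.

2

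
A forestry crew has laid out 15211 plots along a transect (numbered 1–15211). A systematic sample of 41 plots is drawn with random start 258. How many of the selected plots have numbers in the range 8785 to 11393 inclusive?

8

k = 15211/41 = 371
First selection ≥ 8785: 258 + ⌈(8785−258)/371⌉·371 = 258 + 23×371 = 8791
Last selection ≤ 11393: 258 + ⌊(11393−258)/371⌋·371 = 258 + 30×371 = 11388
Count = 30 − 23 + 1 = 8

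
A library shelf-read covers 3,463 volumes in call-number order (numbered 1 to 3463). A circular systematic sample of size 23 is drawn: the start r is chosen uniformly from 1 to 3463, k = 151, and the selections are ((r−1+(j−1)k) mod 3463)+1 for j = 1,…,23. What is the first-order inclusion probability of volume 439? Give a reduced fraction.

For each position j, as r ranges over 1…3463 the j-th selection hits every volume exactly once, so volume 439 is selected for exactly 23 of the 3463 starts.
Inclusion probability = 23/3463.

23/3463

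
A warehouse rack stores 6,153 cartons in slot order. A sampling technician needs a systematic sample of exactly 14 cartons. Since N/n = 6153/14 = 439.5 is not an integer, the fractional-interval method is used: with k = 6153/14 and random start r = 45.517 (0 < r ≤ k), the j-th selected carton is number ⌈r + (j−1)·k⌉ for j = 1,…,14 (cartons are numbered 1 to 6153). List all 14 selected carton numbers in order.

j=1: r + 0k = 45.517 → ⌈·⌉ = 46
j=2: r + 1k = 485.017 → ⌈·⌉ = 486
j=3: r + 2k = 924.517 → ⌈·⌉ = 925
j=4: r + 3k = 1364.017 → ⌈·⌉ = 1365
j=5: r + 4k = 1803.517 → ⌈·⌉ = 1804
j=6: r + 5k = 2243.017 → ⌈·⌉ = 2244
j=7: r + 6k = 2682.517 → ⌈·⌉ = 2683
j=8: r + 7k = 3122.017 → ⌈·⌉ = 3123
j=9: r + 8k = 3561.517 → ⌈·⌉ = 3562
j=10: r + 9k = 4001.017 → ⌈·⌉ = 4002
j=11: r + 10k = 4440.517 → ⌈·⌉ = 4441
j=12: r + 11k = 4880.017 → ⌈·⌉ = 4881
j=13: r + 12k = 5319.517 → ⌈·⌉ = 5320
j=14: r + 13k = 5759.017 → ⌈·⌉ = 5760

46, 486, 925, 1365, 1804, 2244, 2683, 3123, 3562, 4002, 4441, 4881, 5320, 5760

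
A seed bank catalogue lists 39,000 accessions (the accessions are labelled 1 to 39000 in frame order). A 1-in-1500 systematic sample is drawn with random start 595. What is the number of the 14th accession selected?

20095

k = 1500
14th selection = r + (14−1)·k = 595 + 13×1500 = 595 + 19500 = 20095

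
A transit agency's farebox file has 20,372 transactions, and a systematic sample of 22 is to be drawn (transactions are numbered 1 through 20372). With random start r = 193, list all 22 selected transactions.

193, 1119, 2045, 2971, 3897, 4823, 5749, 6675, 7601, 8527, 9453, 10379, 11305, 12231, 13157, 14083, 15009, 15935, 16861, 17787, 18713, 19639

k = N/n = 20372/22 = 926
transaction 1: 193
transaction 2: 193 + 926 = 1119
transaction 3: 1119 + 926 = 2045
transaction 4: 2045 + 926 = 2971
transaction 5: 2971 + 926 = 3897
transaction 6: 3897 + 926 = 4823
transaction 7: 4823 + 926 = 5749
transaction 8: 5749 + 926 = 6675
transaction 9: 6675 + 926 = 7601
transaction 10: 7601 + 926 = 8527
transaction 11: 8527 + 926 = 9453
transaction 12: 9453 + 926 = 10379
transaction 13: 10379 + 926 = 11305
transaction 14: 11305 + 926 = 12231
transaction 15: 12231 + 926 = 13157
transaction 16: 13157 + 926 = 14083
transaction 17: 14083 + 926 = 15009
transaction 18: 15009 + 926 = 15935
transaction 19: 15935 + 926 = 16861
transaction 20: 16861 + 926 = 17787
transaction 21: 17787 + 926 = 18713
transaction 22: 18713 + 926 = 19639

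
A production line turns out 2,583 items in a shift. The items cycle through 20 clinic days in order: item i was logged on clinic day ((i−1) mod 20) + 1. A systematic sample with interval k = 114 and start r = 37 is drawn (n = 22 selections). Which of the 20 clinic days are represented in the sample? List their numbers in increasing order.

1, 3, 5, 7, 9, 11, 13, 15, 17, 19

Consecutive selections differ by k = 114, so their clinic day numbers differ by 114 mod 20 = 14.
gcd(114, 20) = 2, so the sample visits 20/2 = 10 distinct residues mod 20.
Start 37 is clinic day 17; the clinic days hit are 1, 3, 5, 7, 9, 11, 13, 15, 17, 19.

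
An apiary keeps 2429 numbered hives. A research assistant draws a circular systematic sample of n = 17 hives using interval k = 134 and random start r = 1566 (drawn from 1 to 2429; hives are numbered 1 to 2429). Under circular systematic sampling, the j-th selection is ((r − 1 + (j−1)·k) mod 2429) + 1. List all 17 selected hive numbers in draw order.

1566, 1700, 1834, 1968, 2102, 2236, 2370, 75, 209, 343, 477, 611, 745, 879, 1013, 1147, 1281

Selection 1: 1566
Selection 2: 1566 + 134 = 1700
Selection 3: 1700 + 134 = 1834
Selection 4: 1834 + 134 = 1968
Selection 5: 1968 + 134 = 2102
Selection 6: 2102 + 134 = 2236
Selection 7: 2236 + 134 = 2370
Selection 8: 2370 + 134 = 2504 → 2504 − 2429 = 75
Selection 9: 75 + 134 = 209
Selection 10: 209 + 134 = 343
Selection 11: 343 + 134 = 477
Selection 12: 477 + 134 = 611
Selection 13: 611 + 134 = 745
Selection 14: 745 + 134 = 879
Selection 15: 879 + 134 = 1013
Selection 16: 1013 + 134 = 1147
Selection 17: 1147 + 134 = 1281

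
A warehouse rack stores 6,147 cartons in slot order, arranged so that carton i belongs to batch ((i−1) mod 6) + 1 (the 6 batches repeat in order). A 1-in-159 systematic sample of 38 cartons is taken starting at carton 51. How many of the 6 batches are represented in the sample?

Consecutive selections differ by k = 159, so their batch numbers differ by 159 mod 6 = 3.
gcd(159, 6) = 3, so the sample visits 6/3 = 2 distinct residues mod 6.
Start 51 is batch 3; the batches hit are 3, 6.

2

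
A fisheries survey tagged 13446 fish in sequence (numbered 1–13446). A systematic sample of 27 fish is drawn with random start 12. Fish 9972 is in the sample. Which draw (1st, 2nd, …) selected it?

k = 13446/27 = 498
position = (9972 − 12)/498 + 1 = 9960/498 + 1 = 20 + 1 = 21

21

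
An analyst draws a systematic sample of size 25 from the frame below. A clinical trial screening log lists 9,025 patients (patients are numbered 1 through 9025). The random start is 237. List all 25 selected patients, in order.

237, 598, 959, 1320, 1681, 2042, 2403, 2764, 3125, 3486, 3847, 4208, 4569, 4930, 5291, 5652, 6013, 6374, 6735, 7096, 7457, 7818, 8179, 8540, 8901

k = N/n = 9025/25 = 361
patient 1: 237
patient 2: 237 + 361 = 598
patient 3: 598 + 361 = 959
patient 4: 959 + 361 = 1320
patient 5: 1320 + 361 = 1681
patient 6: 1681 + 361 = 2042
patient 7: 2042 + 361 = 2403
patient 8: 2403 + 361 = 2764
patient 9: 2764 + 361 = 3125
patient 10: 3125 + 361 = 3486
patient 11: 3486 + 361 = 3847
patient 12: 3847 + 361 = 4208
patient 13: 4208 + 361 = 4569
patient 14: 4569 + 361 = 4930
patient 15: 4930 + 361 = 5291
patient 16: 5291 + 361 = 5652
patient 17: 5652 + 361 = 6013
patient 18: 6013 + 361 = 6374
patient 19: 6374 + 361 = 6735
patient 20: 6735 + 361 = 7096
patient 21: 7096 + 361 = 7457
patient 22: 7457 + 361 = 7818
patient 23: 7818 + 361 = 8179
patient 24: 8179 + 361 = 8540
patient 25: 8540 + 361 = 8901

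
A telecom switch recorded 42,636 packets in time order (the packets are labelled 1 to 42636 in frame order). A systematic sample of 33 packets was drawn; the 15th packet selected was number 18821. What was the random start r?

k = 42636/33 = 1292
r = 18821 − (15−1)×1292 = 18821 − 18088 = 733

733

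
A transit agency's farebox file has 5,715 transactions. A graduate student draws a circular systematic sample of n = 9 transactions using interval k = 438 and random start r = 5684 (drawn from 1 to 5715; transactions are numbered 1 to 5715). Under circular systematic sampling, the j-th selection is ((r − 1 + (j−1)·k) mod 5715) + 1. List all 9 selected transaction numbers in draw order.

Selection 1: 5684
Selection 2: 5684 + 438 = 6122 → 6122 − 5715 = 407
Selection 3: 407 + 438 = 845
Selection 4: 845 + 438 = 1283
Selection 5: 1283 + 438 = 1721
Selection 6: 1721 + 438 = 2159
Selection 7: 2159 + 438 = 2597
Selection 8: 2597 + 438 = 3035
Selection 9: 3035 + 438 = 3473

5684, 407, 845, 1283, 1721, 2159, 2597, 3035, 3473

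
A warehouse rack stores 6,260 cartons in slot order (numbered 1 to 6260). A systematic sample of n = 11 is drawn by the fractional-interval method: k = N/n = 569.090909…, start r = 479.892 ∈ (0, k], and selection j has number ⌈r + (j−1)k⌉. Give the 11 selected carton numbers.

j=1: r + 0k = 479.892 → ⌈·⌉ = 480
j=2: r + 1k = 1048.982909… → ⌈·⌉ = 1049
j=3: r + 2k = 1618.073818… → ⌈·⌉ = 1619
j=4: r + 3k = 2187.164727… → ⌈·⌉ = 2188
j=5: r + 4k = 2756.255636… → ⌈·⌉ = 2757
j=6: r + 5k = 3325.346545… → ⌈·⌉ = 3326
j=7: r + 6k = 3894.437454… → ⌈·⌉ = 3895
j=8: r + 7k = 4463.528363… → ⌈·⌉ = 4464
j=9: r + 8k = 5032.619272… → ⌈·⌉ = 5033
j=10: r + 9k = 5601.710181… → ⌈·⌉ = 5602
j=11: r + 10k = 6170.801090… → ⌈·⌉ = 6171

480, 1049, 1619, 2188, 2757, 3326, 3895, 4464, 5033, 5602, 6171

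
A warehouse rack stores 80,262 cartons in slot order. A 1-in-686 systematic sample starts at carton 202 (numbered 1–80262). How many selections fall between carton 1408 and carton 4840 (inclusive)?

k = 686
First selection ≥ 1408: 202 + ⌈(1408−202)/686⌉·686 = 202 + 2×686 = 1574
Last selection ≤ 4840: 202 + ⌊(4840−202)/686⌋·686 = 202 + 6×686 = 4318
Count = 6 − 2 + 1 = 5

5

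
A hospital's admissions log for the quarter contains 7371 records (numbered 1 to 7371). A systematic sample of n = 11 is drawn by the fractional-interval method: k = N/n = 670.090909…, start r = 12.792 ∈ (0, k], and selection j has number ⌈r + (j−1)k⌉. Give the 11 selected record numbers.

13, 683, 1353, 2024, 2694, 3364, 4034, 4704, 5374, 6044, 6714

j=1: r + 0k = 12.792 → ⌈·⌉ = 13
j=2: r + 1k = 682.882909… → ⌈·⌉ = 683
j=3: r + 2k = 1352.973818… → ⌈·⌉ = 1353
j=4: r + 3k = 2023.064727… → ⌈·⌉ = 2024
j=5: r + 4k = 2693.155636… → ⌈·⌉ = 2694
j=6: r + 5k = 3363.246545… → ⌈·⌉ = 3364
j=7: r + 6k = 4033.337454… → ⌈·⌉ = 4034
j=8: r + 7k = 4703.428363… → ⌈·⌉ = 4704
j=9: r + 8k = 5373.519272… → ⌈·⌉ = 5374
j=10: r + 9k = 6043.610181… → ⌈·⌉ = 6044
j=11: r + 10k = 6713.701090… → ⌈·⌉ = 6714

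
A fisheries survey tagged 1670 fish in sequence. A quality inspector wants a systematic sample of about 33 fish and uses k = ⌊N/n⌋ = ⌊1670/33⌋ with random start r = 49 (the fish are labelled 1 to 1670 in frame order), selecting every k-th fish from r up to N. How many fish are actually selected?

k = ⌊1670/33⌋ = 50
Achieved size = ⌊(1670 − 49)/50⌋ + 1 = ⌊1621/50⌋ + 1 = 32 + 1 = 33
(last selection: 49 + 32×50 = 1649 ≤ 1670; next would be 1699 > 1670)

33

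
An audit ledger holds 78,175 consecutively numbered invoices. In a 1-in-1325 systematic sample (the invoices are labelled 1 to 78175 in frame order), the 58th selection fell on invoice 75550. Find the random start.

25

k = 1325
r = 75550 − (58−1)×1325 = 75550 − 75525 = 25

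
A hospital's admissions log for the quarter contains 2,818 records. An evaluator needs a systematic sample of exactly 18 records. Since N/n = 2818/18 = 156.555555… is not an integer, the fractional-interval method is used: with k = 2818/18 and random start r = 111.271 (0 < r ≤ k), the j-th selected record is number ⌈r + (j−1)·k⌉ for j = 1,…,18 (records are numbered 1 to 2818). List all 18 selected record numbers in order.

j=1: r + 0k = 111.271 → ⌈·⌉ = 112
j=2: r + 1k = 267.826555… → ⌈·⌉ = 268
j=3: r + 2k = 424.382111… → ⌈·⌉ = 425
j=4: r + 3k = 580.937666… → ⌈·⌉ = 581
j=5: r + 4k = 737.493222… → ⌈·⌉ = 738
j=6: r + 5k = 894.048777… → ⌈·⌉ = 895
j=7: r + 6k = 1050.604333… → ⌈·⌉ = 1051
j=8: r + 7k = 1207.159888… → ⌈·⌉ = 1208
j=9: r + 8k = 1363.715444… → ⌈·⌉ = 1364
j=10: r + 9k = 1520.271 → ⌈·⌉ = 1521
j=11: r + 10k = 1676.826555… → ⌈·⌉ = 1677
j=12: r + 11k = 1833.382111… → ⌈·⌉ = 1834
j=13: r + 12k = 1989.937666… → ⌈·⌉ = 1990
j=14: r + 13k = 2146.493222… → ⌈·⌉ = 2147
j=15: r + 14k = 2303.048777… → ⌈·⌉ = 2304
j=16: r + 15k = 2459.604333… → ⌈·⌉ = 2460
j=17: r + 16k = 2616.159888… → ⌈·⌉ = 2617
j=18: r + 17k = 2772.715444… → ⌈·⌉ = 2773

112, 268, 425, 581, 738, 895, 1051, 1208, 1364, 1521, 1677, 1834, 1990, 2147, 2304, 2460, 2617, 2773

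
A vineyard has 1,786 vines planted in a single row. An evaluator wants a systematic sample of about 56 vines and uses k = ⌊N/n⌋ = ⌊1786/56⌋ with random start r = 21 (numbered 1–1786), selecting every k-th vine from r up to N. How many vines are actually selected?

57

k = ⌊1786/56⌋ = 31
Achieved size = ⌊(1786 − 21)/31⌋ + 1 = ⌊1765/31⌋ + 1 = 56 + 1 = 57
(last selection: 21 + 56×31 = 1757 ≤ 1786; next would be 1788 > 1786)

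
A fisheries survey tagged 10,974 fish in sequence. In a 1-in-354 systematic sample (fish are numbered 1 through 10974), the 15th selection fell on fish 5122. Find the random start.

166

k = 354
r = 5122 − (15−1)×354 = 5122 − 4956 = 166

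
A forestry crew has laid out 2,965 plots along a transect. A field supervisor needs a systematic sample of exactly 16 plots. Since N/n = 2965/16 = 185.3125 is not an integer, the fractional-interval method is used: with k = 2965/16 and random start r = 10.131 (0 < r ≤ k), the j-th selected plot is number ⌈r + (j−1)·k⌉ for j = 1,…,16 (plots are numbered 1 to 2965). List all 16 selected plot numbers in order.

j=1: r + 0k = 10.131 → ⌈·⌉ = 11
j=2: r + 1k = 195.4435 → ⌈·⌉ = 196
j=3: r + 2k = 380.756 → ⌈·⌉ = 381
j=4: r + 3k = 566.0685 → ⌈·⌉ = 567
j=5: r + 4k = 751.381 → ⌈·⌉ = 752
j=6: r + 5k = 936.6935 → ⌈·⌉ = 937
j=7: r + 6k = 1122.006 → ⌈·⌉ = 1123
j=8: r + 7k = 1307.3185 → ⌈·⌉ = 1308
j=9: r + 8k = 1492.631 → ⌈·⌉ = 1493
j=10: r + 9k = 1677.9435 → ⌈·⌉ = 1678
j=11: r + 10k = 1863.256 → ⌈·⌉ = 1864
j=12: r + 11k = 2048.5685 → ⌈·⌉ = 2049
j=13: r + 12k = 2233.881 → ⌈·⌉ = 2234
j=14: r + 13k = 2419.1935 → ⌈·⌉ = 2420
j=15: r + 14k = 2604.506 → ⌈·⌉ = 2605
j=16: r + 15k = 2789.8185 → ⌈·⌉ = 2790

11, 196, 381, 567, 752, 937, 1123, 1308, 1493, 1678, 1864, 2049, 2234, 2420, 2605, 2790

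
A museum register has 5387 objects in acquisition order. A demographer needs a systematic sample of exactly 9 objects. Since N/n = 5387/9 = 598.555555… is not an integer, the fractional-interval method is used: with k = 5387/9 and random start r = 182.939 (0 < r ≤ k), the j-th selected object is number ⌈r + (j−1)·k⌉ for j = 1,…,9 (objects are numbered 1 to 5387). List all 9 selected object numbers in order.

183, 782, 1381, 1979, 2578, 3176, 3775, 4373, 4972

j=1: r + 0k = 182.939 → ⌈·⌉ = 183
j=2: r + 1k = 781.494555… → ⌈·⌉ = 782
j=3: r + 2k = 1380.050111… → ⌈·⌉ = 1381
j=4: r + 3k = 1978.605666… → ⌈·⌉ = 1979
j=5: r + 4k = 2577.161222… → ⌈·⌉ = 2578
j=6: r + 5k = 3175.716777… → ⌈·⌉ = 3176
j=7: r + 6k = 3774.272333… → ⌈·⌉ = 3775
j=8: r + 7k = 4372.827888… → ⌈·⌉ = 4373
j=9: r + 8k = 4971.383444… → ⌈·⌉ = 4972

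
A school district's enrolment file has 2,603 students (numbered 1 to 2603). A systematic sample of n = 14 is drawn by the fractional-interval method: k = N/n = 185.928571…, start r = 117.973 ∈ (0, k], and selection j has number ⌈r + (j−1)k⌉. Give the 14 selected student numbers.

118, 304, 490, 676, 862, 1048, 1234, 1420, 1606, 1792, 1978, 2164, 2350, 2536

j=1: r + 0k = 117.973 → ⌈·⌉ = 118
j=2: r + 1k = 303.901571… → ⌈·⌉ = 304
j=3: r + 2k = 489.830142… → ⌈·⌉ = 490
j=4: r + 3k = 675.758714… → ⌈·⌉ = 676
j=5: r + 4k = 861.687285… → ⌈·⌉ = 862
j=6: r + 5k = 1047.615857… → ⌈·⌉ = 1048
j=7: r + 6k = 1233.544428… → ⌈·⌉ = 1234
j=8: r + 7k = 1419.473 → ⌈·⌉ = 1420
j=9: r + 8k = 1605.401571… → ⌈·⌉ = 1606
j=10: r + 9k = 1791.330142… → ⌈·⌉ = 1792
j=11: r + 10k = 1977.258714… → ⌈·⌉ = 1978
j=12: r + 11k = 2163.187285… → ⌈·⌉ = 2164
j=13: r + 12k = 2349.115857… → ⌈·⌉ = 2350
j=14: r + 13k = 2535.044428… → ⌈·⌉ = 2536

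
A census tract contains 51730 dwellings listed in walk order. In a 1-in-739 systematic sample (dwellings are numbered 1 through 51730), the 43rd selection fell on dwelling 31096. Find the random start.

58

k = 739
r = 31096 − (43−1)×739 = 31096 − 31038 = 58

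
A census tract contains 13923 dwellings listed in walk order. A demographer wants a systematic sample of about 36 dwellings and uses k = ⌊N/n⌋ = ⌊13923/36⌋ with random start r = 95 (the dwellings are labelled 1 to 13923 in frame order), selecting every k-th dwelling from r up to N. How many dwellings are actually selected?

36

k = ⌊13923/36⌋ = 386
Achieved size = ⌊(13923 − 95)/386⌋ + 1 = ⌊13828/386⌋ + 1 = 35 + 1 = 36
(last selection: 95 + 35×386 = 13605 ≤ 13923; next would be 13991 > 13923)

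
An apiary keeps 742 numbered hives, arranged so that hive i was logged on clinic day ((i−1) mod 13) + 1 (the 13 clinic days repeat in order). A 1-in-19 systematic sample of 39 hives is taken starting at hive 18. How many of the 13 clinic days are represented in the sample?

Consecutive selections differ by k = 19, so their clinic day numbers differ by 19 mod 13 = 6.
gcd(19, 13) = 1, so the sample visits 13/1 = 13 distinct residues mod 13.
Start 18 is clinic day 5; the clinic days hit are 1, 2, 3, 4, 5, 6, 7, 8, 9, 10, 11, 12, 13.

13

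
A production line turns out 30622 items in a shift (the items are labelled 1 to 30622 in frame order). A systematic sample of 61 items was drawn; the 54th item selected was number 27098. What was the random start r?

k = 30622/61 = 502
r = 27098 − (54−1)×502 = 27098 − 26606 = 492

492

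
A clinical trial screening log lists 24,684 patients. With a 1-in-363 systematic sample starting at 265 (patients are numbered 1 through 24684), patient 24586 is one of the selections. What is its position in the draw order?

k = 363
position = (24586 − 265)/363 + 1 = 24321/363 + 1 = 67 + 1 = 68

68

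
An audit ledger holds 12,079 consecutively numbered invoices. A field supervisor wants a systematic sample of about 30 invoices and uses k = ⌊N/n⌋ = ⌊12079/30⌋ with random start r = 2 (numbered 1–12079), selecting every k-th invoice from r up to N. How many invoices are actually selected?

31

k = ⌊12079/30⌋ = 402
Achieved size = ⌊(12079 − 2)/402⌋ + 1 = ⌊12077/402⌋ + 1 = 30 + 1 = 31
(last selection: 2 + 30×402 = 12062 ≤ 12079; next would be 12464 > 12079)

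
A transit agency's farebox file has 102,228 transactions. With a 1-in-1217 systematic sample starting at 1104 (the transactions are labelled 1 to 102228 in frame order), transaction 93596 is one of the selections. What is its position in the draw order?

77

k = 1217
position = (93596 − 1104)/1217 + 1 = 92492/1217 + 1 = 76 + 1 = 77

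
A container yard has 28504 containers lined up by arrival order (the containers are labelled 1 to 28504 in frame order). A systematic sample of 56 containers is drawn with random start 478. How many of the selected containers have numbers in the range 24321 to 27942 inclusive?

k = 28504/56 = 509
First selection ≥ 24321: 478 + ⌈(24321−478)/509⌉·509 = 478 + 47×509 = 24401
Last selection ≤ 27942: 478 + ⌊(27942−478)/509⌋·509 = 478 + 53×509 = 27455
Count = 53 − 47 + 1 = 7

7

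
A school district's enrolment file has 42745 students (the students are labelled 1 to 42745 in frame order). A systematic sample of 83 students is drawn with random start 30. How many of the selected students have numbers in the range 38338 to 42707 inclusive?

8

k = 42745/83 = 515
First selection ≥ 38338: 30 + ⌈(38338−30)/515⌉·515 = 30 + 75×515 = 38655
Last selection ≤ 42707: 30 + ⌊(42707−30)/515⌋·515 = 30 + 82×515 = 42260
Count = 82 − 75 + 1 = 8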